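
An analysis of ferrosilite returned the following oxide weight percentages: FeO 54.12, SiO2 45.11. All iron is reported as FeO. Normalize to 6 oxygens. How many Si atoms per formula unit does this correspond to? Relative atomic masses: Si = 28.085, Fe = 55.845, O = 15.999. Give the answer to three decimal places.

1.998 Si apfu

FeO: 54.12/71.844 = 0.75330 mol → 0.75330 mol Fe, 0.75330 mol O.
SiO2: 45.11/60.083 = 0.75079 mol → 0.75079 mol Si, 1.50158 mol O.
Total oxygen = 2.25488 mol. Normalization factor = 6/2.25488 = 2.66090.
Si per 6 O = 0.75079 × 2.66090 = 1.998.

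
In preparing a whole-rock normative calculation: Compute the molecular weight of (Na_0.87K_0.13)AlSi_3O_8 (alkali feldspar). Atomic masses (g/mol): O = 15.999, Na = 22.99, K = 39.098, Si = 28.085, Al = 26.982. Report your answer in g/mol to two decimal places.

264.31 g/mol

The formula mass is the sum 0.87×22.99 + 0.13×39.098 + 1×26.982 + 3×28.085 + 8×15.999.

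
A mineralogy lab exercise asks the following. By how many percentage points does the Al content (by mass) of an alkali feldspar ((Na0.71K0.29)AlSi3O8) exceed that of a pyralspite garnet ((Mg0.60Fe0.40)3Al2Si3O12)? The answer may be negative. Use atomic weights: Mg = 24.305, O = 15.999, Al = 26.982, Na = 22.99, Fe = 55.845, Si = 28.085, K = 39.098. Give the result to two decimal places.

Al in (Na0.71K0.29)AlSi3O8: molar mass 266.890 g/mol; 1×26.982 = 26.982 g → 10.11 wt%.
Al in (Mg0.60Fe0.40)3Al2Si3O12: molar mass 440.970 g/mol; 2×26.982 = 53.964 g → 12.24 wt%.
Difference = 10.11 − 12.24 = -2.13 percentage points.

-2.13 percentage points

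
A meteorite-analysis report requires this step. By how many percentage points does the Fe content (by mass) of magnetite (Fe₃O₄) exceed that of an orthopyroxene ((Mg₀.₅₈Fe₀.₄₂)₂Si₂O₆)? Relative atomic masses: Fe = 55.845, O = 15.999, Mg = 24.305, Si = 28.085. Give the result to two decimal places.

M(Fe₃O₄) = 231.531 g/mol, so wt% Fe = 167.535/231.531 × 100 = 72.36%.
M((Mg₀.₅₈Fe₀.₄₂)₂Si₂O₆) = 227.268 g/mol, so wt% Fe = 46.910/227.268 × 100 = 20.64%.
72.36 − 20.64 = 51.72 pp.

51.72 percentage points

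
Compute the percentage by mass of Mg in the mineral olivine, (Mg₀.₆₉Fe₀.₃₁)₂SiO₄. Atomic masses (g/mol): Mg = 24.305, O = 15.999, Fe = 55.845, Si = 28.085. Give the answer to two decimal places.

Formula mass = 1.38*24.305 + 0.62*55.845 + 1*28.085 + 4*15.999 = 160.246 g/mol, of which 33.541 g is Mg.
So Mg makes up 33.541/160.246 = 0.2093 of the mass, i.e. 20.93%.

20.93 weight percent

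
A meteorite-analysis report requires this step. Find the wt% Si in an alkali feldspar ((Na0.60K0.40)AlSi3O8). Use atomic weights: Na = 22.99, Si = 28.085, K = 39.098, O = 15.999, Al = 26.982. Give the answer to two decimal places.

Molar mass of (Na0.60K0.40)AlSi3O8: 0.60*22.99 + 0.40*39.098 + 1*26.982 + 3*28.085 + 8*15.999 = 268.662 g/mol.
Mass of Si per formula unit: 3 × 28.085 = 84.255 g.
Weight fraction Si = 84.255 / 268.662 = 0.3136.

31.36 wt%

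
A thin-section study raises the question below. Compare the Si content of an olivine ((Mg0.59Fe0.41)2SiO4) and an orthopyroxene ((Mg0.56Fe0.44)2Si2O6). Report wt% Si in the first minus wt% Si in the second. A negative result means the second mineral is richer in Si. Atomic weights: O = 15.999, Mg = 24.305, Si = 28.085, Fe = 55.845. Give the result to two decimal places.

Si in (Mg0.59Fe0.41)2SiO4: molar mass 166.554 g/mol; 1×28.085 = 28.085 g → 16.86 wt%.
Si in (Mg0.56Fe0.44)2Si2O6: molar mass 228.529 g/mol; 2×28.085 = 56.170 g → 24.58 wt%.
Difference = 16.86 − 24.58 = -7.72 percentage points.

-7.72 percentage points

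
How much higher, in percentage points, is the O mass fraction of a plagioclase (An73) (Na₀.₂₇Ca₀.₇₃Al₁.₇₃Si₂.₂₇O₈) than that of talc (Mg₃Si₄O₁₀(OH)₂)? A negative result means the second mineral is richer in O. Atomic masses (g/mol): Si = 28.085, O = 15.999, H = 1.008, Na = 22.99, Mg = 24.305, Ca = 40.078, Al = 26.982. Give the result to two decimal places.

M(Na₀.₂₇Ca₀.₇₃Al₁.₇₃Si₂.₂₇O₈) = 273.888 g/mol, so wt% O = 127.992/273.888 × 100 = 46.73%.
M(Mg₃Si₄O₁₀(OH)₂) = 379.259 g/mol, so wt% O = 191.988/379.259 × 100 = 50.62%.
46.73 − 50.62 = -3.89 pp.

-3.89 percentage points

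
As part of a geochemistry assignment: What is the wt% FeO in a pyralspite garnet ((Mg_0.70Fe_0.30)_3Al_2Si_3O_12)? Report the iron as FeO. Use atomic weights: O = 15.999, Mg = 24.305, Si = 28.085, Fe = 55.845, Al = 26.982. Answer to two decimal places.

M((Mg_0.70Fe_0.30)_3Al_2Si_3O_12) = 431.508 g/mol; M(FeO) = 71.844 g/mol.
Moles FeO per formula unit = 0.90 Fe ÷ 1 = 0.9000.
FeO fraction = (0.9000 × 71.844) / 431.508 = 64.660/431.508 = 0.1498.

14.98 wt%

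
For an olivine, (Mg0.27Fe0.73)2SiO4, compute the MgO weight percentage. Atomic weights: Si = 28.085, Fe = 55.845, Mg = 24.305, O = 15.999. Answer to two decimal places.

M((Mg0.27Fe0.73)2SiO4) = 186.739 g/mol; M(MgO) = 40.304 g/mol.
Moles MgO per formula unit = 0.54 Mg ÷ 1 = 0.5400.
MgO fraction = (0.5400 × 40.304) / 186.739 = 21.764/186.739 = 0.1165.

11.65 wt%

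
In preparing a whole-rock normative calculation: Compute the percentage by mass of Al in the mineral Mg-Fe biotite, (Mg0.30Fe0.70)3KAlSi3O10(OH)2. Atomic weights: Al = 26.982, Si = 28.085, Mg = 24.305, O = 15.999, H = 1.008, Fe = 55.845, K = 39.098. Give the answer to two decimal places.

5.58 wt%

Molar mass of (Mg0.30Fe0.70)3KAlSi3O10(OH)2: 0.90×24.305 + 2.10×55.845 + 1×39.098 + 1×26.982 + 3×28.085 + 12×15.999 + 2×1.008 = 483.488 g/mol.
Mass of Al per formula unit: 1 × 26.982 = 26.982 g.
Weight fraction Al = 26.982 / 483.488 = 0.0558.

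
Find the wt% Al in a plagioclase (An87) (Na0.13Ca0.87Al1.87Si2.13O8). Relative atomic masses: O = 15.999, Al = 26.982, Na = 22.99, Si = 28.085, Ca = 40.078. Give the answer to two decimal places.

M(Na0.13Ca0.87Al1.87Si2.13O8) = 276.126 g/mol.
Al contributes 1.87 × 26.982 = 50.456 g per mole.
50.456/276.126 = 0.1827 → 18.27%.

18.27 mass %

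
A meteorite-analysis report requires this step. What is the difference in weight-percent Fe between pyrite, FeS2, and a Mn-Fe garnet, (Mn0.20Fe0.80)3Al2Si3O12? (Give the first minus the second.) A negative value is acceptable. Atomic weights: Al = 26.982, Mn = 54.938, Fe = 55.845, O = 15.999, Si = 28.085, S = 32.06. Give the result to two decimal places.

19.59 percentage points

First mineral: 55.845 g Fe in 119.965 g formula = 46.55 wt% Fe.
Second mineral: 134.028 g Fe in 497.198 g formula = 26.96 wt% Fe.
46.55% − 26.96% gives a difference of 19.59 percentage points.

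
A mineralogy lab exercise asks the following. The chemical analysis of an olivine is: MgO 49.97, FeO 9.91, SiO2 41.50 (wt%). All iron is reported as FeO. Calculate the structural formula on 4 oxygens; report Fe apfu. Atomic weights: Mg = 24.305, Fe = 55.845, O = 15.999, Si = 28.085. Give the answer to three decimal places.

MgO: 49.97/40.304 = 1.23983 mol → 1.23983 mol Mg, 1.23983 mol O.
FeO: 9.91/71.844 = 0.13794 mol → 0.13794 mol Fe, 0.13794 mol O.
SiO2: 41.50/60.083 = 0.69071 mol → 0.69071 mol Si, 1.38142 mol O.
Total oxygen = 2.75919 mol. Normalization factor = 4/2.75919 = 1.44970.
Fe per 4 O = 0.13794 × 1.44970 = 0.200.

0.200 Fe apfu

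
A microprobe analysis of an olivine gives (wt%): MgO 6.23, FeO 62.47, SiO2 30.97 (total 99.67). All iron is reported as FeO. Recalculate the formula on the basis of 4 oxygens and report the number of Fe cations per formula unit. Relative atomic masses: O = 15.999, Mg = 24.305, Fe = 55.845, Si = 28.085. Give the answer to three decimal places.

1.692 Fe apfu

MgO (M=40.304): mol = 0.15458; Mg = 0.15458, O = 0.15458.
FeO (M=71.844): mol = 0.86952; Fe = 0.86952, O = 0.86952.
SiO2 (M=60.083): mol = 0.51545; Si = 0.51545, O = 1.03090.
ΣO = 2.05500; factor = 4/ΣO = 1.94647.
Fe apfu = 0.86952 × 1.94647 = 1.692.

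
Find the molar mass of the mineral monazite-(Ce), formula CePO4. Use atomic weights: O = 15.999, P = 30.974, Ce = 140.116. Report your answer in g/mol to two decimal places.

235.09 g/mol

M = 1(140.116) + 1(30.974) + 4(15.999)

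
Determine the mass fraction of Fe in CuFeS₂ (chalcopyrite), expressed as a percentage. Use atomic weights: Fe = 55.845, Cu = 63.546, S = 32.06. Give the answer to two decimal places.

Formula mass = 1*63.546 + 1*55.845 + 2*32.06 = 183.511 g/mol, of which 55.845 g is Fe.
So Fe makes up 55.845/183.511 = 0.3043 of the mass, i.e. 30.43%.

30.43 wt%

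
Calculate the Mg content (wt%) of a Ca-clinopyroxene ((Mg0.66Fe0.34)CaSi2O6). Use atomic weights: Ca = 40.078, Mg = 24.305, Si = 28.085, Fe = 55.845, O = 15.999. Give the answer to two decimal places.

7.06 wt%

M((Mg0.66Fe0.34)CaSi2O6) = 227.271 g/mol.
Mg contributes 0.66 × 24.305 = 16.041 g per mole.
16.041/227.271 = 0.0706 → 7.06%.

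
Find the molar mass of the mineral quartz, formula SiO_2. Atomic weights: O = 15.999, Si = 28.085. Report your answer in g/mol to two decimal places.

Si: 1 × 28.085 = 28.0850
O: 2 × 15.999 = 31.9980
Summing the contributions gives the formula mass.

60.08 g/mol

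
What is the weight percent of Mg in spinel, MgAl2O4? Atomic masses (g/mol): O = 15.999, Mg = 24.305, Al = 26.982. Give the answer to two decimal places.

M(MgAl2O4) = 142.265 g/mol.
Mg contributes 1 × 24.305 = 24.305 g per mole.
24.305/142.265 = 0.1708 → 17.08%.

17.08 wt%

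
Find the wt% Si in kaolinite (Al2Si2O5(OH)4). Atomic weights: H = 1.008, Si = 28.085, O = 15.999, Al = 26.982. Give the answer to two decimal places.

Molar mass of Al2Si2O5(OH)4: 2×26.982 + 2×28.085 + 9×15.999 + 4×1.008 = 258.157 g/mol.
Mass of Si per formula unit: 2 × 28.085 = 56.170 g.
Weight fraction Si = 56.170 / 258.157 = 0.2176.

21.76 mass %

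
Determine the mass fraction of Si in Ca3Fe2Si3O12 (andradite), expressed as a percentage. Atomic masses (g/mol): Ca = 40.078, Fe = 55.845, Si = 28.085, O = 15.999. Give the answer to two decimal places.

Formula mass = 3*40.078 + 2*55.845 + 3*28.085 + 12*15.999 = 508.167 g/mol, of which 84.255 g is Si.
So Si makes up 84.255/508.167 = 0.1658 of the mass, i.e. 16.58%.

16.58 mass %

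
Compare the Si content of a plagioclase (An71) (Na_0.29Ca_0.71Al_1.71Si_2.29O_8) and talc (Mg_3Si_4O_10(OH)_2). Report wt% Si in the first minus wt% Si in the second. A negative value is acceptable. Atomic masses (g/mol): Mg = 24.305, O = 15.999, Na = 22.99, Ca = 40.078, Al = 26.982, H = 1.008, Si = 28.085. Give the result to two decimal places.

M(Na_0.29Ca_0.71Al_1.71Si_2.29O_8) = 273.568 g/mol, so wt% Si = 64.315/273.568 × 100 = 23.51%.
M(Mg_3Si_4O_10(OH)_2) = 379.259 g/mol, so wt% Si = 112.340/379.259 × 100 = 29.62%.
23.51 − 29.62 = -6.11 pp.

-6.11 percentage points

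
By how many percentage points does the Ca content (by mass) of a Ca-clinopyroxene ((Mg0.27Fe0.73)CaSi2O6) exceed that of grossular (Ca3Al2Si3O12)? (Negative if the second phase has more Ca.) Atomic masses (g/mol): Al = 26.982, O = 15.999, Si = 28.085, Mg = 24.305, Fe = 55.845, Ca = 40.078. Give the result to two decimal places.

-9.96 percentage points

Ca in (Mg0.27Fe0.73)CaSi2O6: molar mass 239.571 g/mol; 1×40.078 = 40.078 g → 16.73 wt%.
Ca in Ca3Al2Si3O12: molar mass 450.441 g/mol; 3×40.078 = 120.234 g → 26.69 wt%.
Difference = 16.73 − 26.69 = -9.96 percentage points.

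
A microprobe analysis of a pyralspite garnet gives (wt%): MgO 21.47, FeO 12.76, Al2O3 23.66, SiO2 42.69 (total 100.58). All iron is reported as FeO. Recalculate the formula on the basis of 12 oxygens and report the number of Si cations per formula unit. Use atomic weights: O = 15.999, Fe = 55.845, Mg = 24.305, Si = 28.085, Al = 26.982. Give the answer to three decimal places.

3.015 Si apfu

MgO (M=40.304): mol = 0.53270; Mg = 0.53270, O = 0.53270.
FeO (M=71.844): mol = 0.17761; Fe = 0.17761, O = 0.17761.
Al2O3 (M=101.961): mol = 0.23205; Al = 0.46410, O = 0.69615.
SiO2 (M=60.083): mol = 0.71052; Si = 0.71052, O = 1.42104.
ΣO = 2.82750; factor = 12/ΣO = 4.24403.
Si apfu = 0.71052 × 4.24403 = 3.015.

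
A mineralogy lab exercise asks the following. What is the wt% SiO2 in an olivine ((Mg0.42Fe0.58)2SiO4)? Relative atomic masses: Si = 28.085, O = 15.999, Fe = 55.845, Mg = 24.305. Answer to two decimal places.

Molar mass of (Mg0.42Fe0.58)2SiO4 = 0.84×24.305 + 1.16×55.845 + 1×28.085 + 4×15.999 = 177.277 g/mol.
Each formula unit contains 1 Si, equivalent to 1/1 = 1.0000 mol SiO2.
M(SiO2) = 1×28.085 + 2×15.999 = 60.083 g/mol.
Mass of SiO2 per formula unit = 1.0000 × 60.083 = 60.083 g.
SiO2 wt% = 60.083 / 177.277 × 100 = 33.89%.

33.89 wt%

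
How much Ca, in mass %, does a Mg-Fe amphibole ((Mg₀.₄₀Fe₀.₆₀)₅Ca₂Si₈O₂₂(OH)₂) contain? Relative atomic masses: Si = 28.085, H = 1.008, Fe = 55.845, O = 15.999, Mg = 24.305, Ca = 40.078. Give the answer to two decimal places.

Formula mass = 2·24.305 + 3·55.845 + 2·40.078 + 8·28.085 + 24·15.999 + 2·1.008 = 906.973 g/mol, of which 80.156 g is Ca.
So Ca makes up 80.156/906.973 = 0.0884 of the mass, i.e. 8.84%.

8.84 mass %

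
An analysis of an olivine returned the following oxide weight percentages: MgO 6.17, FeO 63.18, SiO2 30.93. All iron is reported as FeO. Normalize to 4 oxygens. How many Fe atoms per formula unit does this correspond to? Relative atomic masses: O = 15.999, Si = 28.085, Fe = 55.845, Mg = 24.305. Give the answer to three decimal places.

1.706 Fe apfu

MgO: 6.17/40.304 = 0.15309 mol → 0.15309 mol Mg, 0.15309 mol O.
FeO: 63.18/71.844 = 0.87941 mol → 0.87941 mol Fe, 0.87941 mol O.
SiO2: 30.93/60.083 = 0.51479 mol → 0.51479 mol Si, 1.02958 mol O.
Total oxygen = 2.06208 mol. Normalization factor = 4/2.06208 = 1.93979.
Fe per 4 O = 0.87941 × 1.93979 = 1.706.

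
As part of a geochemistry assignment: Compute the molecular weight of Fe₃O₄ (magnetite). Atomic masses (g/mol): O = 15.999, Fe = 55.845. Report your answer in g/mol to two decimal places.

231.53 g/mol

M = 3·55.845 + 4·15.999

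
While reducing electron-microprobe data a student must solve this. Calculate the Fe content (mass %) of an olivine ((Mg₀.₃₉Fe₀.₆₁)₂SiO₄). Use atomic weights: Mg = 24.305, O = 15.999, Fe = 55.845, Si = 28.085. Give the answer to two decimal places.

38.03 mass %

Molar mass of (Mg₀.₃₉Fe₀.₆₁)₂SiO₄: 0.78*24.305 + 1.22*55.845 + 1*28.085 + 4*15.999 = 179.170 g/mol.
Mass of Fe per formula unit: 1.22 × 55.845 = 68.131 g.
Weight fraction Fe = 68.131 / 179.170 = 0.3803.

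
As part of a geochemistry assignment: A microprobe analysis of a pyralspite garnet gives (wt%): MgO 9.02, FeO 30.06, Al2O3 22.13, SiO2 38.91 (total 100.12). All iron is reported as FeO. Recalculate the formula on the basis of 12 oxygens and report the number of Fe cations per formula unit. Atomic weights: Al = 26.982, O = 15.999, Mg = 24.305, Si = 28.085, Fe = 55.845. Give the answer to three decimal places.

1.940 Fe apfu

9.02 wt% MgO ÷ 40.304 g/mol = 0.22380 mol, giving 0.22380 Mg and 0.22380 O.
30.06 wt% FeO ÷ 71.844 g/mol = 0.41841 mol, giving 0.41841 Fe and 0.41841 O.
22.13 wt% Al2O3 ÷ 101.961 g/mol = 0.21704 mol, giving 0.43408 Al and 0.65112 O.
38.91 wt% SiO2 ÷ 60.083 g/mol = 0.64760 mol, giving 0.64760 Si and 1.29520 O.
Oxygen sums to 2.58853; scaling by 12/2.58853 = 4.63584 puts the formula on 12 O.
Fe: 0.41841 × 4.63584 = 1.940 atoms per formula unit.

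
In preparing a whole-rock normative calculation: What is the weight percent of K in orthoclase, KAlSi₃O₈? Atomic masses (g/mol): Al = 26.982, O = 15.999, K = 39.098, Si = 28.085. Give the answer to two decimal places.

Formula mass = 1×39.098 + 1×26.982 + 3×28.085 + 8×15.999 = 278.327 g/mol, of which 39.098 g is K.
So K makes up 39.098/278.327 = 0.1405 of the mass, i.e. 14.05%.

14.05 mass %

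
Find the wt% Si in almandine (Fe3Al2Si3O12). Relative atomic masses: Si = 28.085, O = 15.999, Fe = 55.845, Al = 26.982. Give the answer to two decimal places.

M(Fe3Al2Si3O12) = 497.742 g/mol.
Si contributes 3 × 28.085 = 84.255 g per mole.
84.255/497.742 = 0.1693 → 16.93%.

16.93 wt%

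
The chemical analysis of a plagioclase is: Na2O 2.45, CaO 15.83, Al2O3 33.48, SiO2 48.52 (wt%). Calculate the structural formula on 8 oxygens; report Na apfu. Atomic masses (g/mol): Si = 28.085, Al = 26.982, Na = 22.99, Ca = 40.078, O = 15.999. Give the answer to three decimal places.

0.216 Na apfu

2.45 wt% Na2O ÷ 61.979 g/mol = 0.03953 mol, giving 0.07906 Na and 0.03953 O.
15.83 wt% CaO ÷ 56.077 g/mol = 0.28229 mol, giving 0.28229 Ca and 0.28229 O.
33.48 wt% Al2O3 ÷ 101.961 g/mol = 0.32836 mol, giving 0.65672 Al and 0.98508 O.
48.52 wt% SiO2 ÷ 60.083 g/mol = 0.80755 mol, giving 0.80755 Si and 1.61510 O.
Oxygen sums to 2.92200; scaling by 8/2.92200 = 2.73785 puts the formula on 8 O.
Na: 0.07906 × 2.73785 = 0.216 atoms per formula unit.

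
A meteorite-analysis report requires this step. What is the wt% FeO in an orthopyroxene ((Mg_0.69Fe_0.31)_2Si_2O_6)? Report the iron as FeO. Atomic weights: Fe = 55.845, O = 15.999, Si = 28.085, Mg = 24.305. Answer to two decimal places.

M((Mg_0.69Fe_0.31)_2Si_2O_6) = 220.329 g/mol; M(FeO) = 71.844 g/mol.
Moles FeO per formula unit = 0.62 Fe ÷ 1 = 0.6200.
FeO fraction = (0.6200 × 71.844) / 220.329 = 44.543/220.329 = 0.2022.

20.22 wt%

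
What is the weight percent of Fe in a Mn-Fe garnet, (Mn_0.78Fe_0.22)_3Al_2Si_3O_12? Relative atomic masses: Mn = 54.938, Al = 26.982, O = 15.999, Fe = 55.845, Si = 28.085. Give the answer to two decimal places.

7.44 weight percent

Formula mass = 2.34·54.938 + 0.66·55.845 + 2·26.982 + 3·28.085 + 12·15.999 = 495.620 g/mol, of which 36.858 g is Fe.
So Fe makes up 36.858/495.620 = 0.0744 of the mass, i.e. 7.44%.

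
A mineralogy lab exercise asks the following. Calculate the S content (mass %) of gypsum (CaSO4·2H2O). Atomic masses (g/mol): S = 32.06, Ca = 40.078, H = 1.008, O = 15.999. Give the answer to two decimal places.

Formula mass = 1×40.078 + 1×32.06 + 6×15.999 + 4×1.008 = 172.164 g/mol, of which 32.060 g is S.
So S makes up 32.060/172.164 = 0.1862 of the mass, i.e. 18.62%.

18.62 mass %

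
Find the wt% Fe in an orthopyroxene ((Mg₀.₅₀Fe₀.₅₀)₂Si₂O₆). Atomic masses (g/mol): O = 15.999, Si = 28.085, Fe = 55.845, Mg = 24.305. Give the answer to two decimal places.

24.04 wt%

Molar mass of (Mg₀.₅₀Fe₀.₅₀)₂Si₂O₆: 1·24.305 + 1·55.845 + 2·28.085 + 6·15.999 = 232.314 g/mol.
Mass of Fe per formula unit: 1 × 55.845 = 55.845 g.
Weight fraction Fe = 55.845 / 232.314 = 0.2404.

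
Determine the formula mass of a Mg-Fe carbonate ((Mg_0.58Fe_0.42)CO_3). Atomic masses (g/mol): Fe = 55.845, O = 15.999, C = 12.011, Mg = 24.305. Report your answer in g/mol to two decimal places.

97.56 g/mol

The formula mass is the sum 0.58·24.305 + 0.42·55.845 + 1·12.011 + 3·15.999.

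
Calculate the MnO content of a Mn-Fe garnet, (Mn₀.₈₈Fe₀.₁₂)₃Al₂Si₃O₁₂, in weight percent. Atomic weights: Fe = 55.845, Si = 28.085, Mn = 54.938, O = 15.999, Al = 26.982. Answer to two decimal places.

Formula mass = 495.348 g/mol.
2.64 Mn → 2.6400 mol MnO per formula unit; M(MnO) = 70.937, so MnO mass = 187.274 g.
187.274/495.348 × 100 = 37.81 wt%.

37.81 wt%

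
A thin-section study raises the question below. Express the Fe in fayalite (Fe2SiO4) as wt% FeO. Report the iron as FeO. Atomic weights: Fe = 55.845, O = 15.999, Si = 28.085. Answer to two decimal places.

Molar mass of Fe2SiO4 = 2*55.845 + 1*28.085 + 4*15.999 = 203.771 g/mol.
Each formula unit contains 2 Fe, equivalent to 2/1 = 2.0000 mol FeO.
M(FeO) = 1×55.845 + 1×15.999 = 71.844 g/mol.
Mass of FeO per formula unit = 2.0000 × 71.844 = 143.688 g.
FeO wt% = 143.688 / 203.771 × 100 = 70.51%.

70.51 wt%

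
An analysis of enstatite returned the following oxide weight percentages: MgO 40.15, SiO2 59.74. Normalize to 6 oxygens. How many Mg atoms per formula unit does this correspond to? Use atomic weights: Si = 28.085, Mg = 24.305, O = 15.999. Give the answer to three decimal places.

2.003 Mg apfu

MgO (M=40.304): mol = 0.99618; Mg = 0.99618, O = 0.99618.
SiO2 (M=60.083): mol = 0.99429; Si = 0.99429, O = 1.98858.
ΣO = 2.98476; factor = 6/ΣO = 2.01021.
Mg apfu = 0.99618 × 2.01021 = 2.003.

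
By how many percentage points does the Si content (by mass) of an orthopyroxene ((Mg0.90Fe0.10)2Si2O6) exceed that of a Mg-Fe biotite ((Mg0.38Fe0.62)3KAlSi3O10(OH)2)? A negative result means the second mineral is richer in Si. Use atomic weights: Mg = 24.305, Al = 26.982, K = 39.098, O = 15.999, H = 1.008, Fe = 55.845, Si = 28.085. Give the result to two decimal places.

First mineral: 56.170 g Si in 207.082 g formula = 27.12 wt% Si.
Second mineral: 84.255 g Si in 475.918 g formula = 17.70 wt% Si.
27.12% − 17.70% gives a difference of 9.42 percentage points.

9.42 percentage points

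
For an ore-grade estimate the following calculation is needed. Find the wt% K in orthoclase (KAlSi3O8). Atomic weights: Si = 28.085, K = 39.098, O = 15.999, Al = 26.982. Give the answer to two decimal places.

Formula mass = 1×39.098 + 1×26.982 + 3×28.085 + 8×15.999 = 278.327 g/mol, of which 39.098 g is K.
So K makes up 39.098/278.327 = 0.1405 of the mass, i.e. 14.05%.

14.05 wt%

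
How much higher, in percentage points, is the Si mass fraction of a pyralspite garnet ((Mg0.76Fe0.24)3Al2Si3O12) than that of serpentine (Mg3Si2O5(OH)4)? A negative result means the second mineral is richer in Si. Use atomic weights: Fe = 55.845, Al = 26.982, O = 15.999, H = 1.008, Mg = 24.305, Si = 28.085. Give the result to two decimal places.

First mineral: 84.255 g Si in 425.831 g formula = 19.79 wt% Si.
Second mineral: 56.170 g Si in 277.108 g formula = 20.27 wt% Si.
19.79% − 20.27% gives a difference of -0.48 percentage points.

-0.48 percentage points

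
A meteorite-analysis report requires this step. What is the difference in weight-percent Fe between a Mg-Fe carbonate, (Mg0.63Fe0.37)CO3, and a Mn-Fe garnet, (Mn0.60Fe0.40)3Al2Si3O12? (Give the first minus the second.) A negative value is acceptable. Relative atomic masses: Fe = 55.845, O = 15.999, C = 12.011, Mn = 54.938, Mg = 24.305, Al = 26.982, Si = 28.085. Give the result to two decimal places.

M((Mg0.63Fe0.37)CO3) = 95.983 g/mol, so wt% Fe = 20.663/95.983 × 100 = 21.53%.
M((Mn0.60Fe0.40)3Al2Si3O12) = 496.109 g/mol, so wt% Fe = 67.014/496.109 × 100 = 13.51%.
21.53 − 13.51 = 8.02 pp.

8.02 percentage points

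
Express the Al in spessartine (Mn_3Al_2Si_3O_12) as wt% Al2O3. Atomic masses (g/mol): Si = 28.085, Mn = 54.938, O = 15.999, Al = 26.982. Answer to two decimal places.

20.60 wt%

Formula mass = 495.021 g/mol.
2 Al → 1.0000 mol Al2O3 per formula unit; M(Al2O3) = 101.961, so Al2O3 mass = 101.961 g.
101.961/495.021 × 100 = 20.60 wt%.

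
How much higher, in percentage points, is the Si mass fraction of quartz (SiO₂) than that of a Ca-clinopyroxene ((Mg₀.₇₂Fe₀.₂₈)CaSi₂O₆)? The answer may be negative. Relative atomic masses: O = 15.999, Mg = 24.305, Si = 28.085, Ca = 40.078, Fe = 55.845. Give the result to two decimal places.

First mineral: 28.085 g Si in 60.083 g formula = 46.74 wt% Si.
Second mineral: 56.170 g Si in 225.378 g formula = 24.92 wt% Si.
46.74% − 24.92% gives a difference of 21.82 percentage points.

21.82 percentage points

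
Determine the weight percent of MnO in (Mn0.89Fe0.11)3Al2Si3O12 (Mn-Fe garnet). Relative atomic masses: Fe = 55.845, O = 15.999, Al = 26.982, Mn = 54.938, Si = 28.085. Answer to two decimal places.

38.24 wt%

M((Mn0.89Fe0.11)3Al2Si3O12) = 495.320 g/mol; M(MnO) = 70.937 g/mol.
Moles MnO per formula unit = 2.67 Mn ÷ 1 = 2.6700.
MnO fraction = (2.6700 × 70.937) / 495.320 = 189.402/495.320 = 0.3824.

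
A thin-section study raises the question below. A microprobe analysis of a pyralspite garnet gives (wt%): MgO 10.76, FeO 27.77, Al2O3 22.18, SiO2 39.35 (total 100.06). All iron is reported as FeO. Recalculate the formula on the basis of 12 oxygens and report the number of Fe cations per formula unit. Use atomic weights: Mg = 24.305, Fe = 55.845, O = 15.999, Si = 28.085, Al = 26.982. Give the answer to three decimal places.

1.773 Fe apfu

10.76 wt% MgO ÷ 40.304 g/mol = 0.26697 mol, giving 0.26697 Mg and 0.26697 O.
27.77 wt% FeO ÷ 71.844 g/mol = 0.38653 mol, giving 0.38653 Fe and 0.38653 O.
22.18 wt% Al2O3 ÷ 101.961 g/mol = 0.21753 mol, giving 0.43506 Al and 0.65259 O.
39.35 wt% SiO2 ÷ 60.083 g/mol = 0.65493 mol, giving 0.65493 Si and 1.30986 O.
Oxygen sums to 2.61595; scaling by 12/2.61595 = 4.58724 puts the formula on 12 O.
Fe: 0.38653 × 4.58724 = 1.773 atoms per formula unit.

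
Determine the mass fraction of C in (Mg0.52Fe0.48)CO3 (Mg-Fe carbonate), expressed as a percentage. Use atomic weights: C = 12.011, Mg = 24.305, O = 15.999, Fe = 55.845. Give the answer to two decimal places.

Molar mass of (Mg0.52Fe0.48)CO3: 0.52*24.305 + 0.48*55.845 + 1*12.011 + 3*15.999 = 99.452 g/mol.
Mass of C per formula unit: 1 × 12.011 = 12.011 g.
Weight fraction C = 12.011 / 99.452 = 0.1208.

12.08 mass %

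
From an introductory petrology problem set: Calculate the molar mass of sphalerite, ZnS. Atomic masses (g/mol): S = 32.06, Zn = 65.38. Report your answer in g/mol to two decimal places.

Zn: 1 × 65.38 = 65.3800
S: 1 × 32.06 = 32.0600
Summing the contributions gives the formula mass.

97.44 g/mol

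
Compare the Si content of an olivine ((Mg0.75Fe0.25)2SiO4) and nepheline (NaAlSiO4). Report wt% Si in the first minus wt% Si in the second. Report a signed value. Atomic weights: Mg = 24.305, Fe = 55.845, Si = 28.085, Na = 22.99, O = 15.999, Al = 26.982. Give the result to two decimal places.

-1.82 percentage points

First mineral: 28.085 g Si in 156.461 g formula = 17.95 wt% Si.
Second mineral: 28.085 g Si in 142.053 g formula = 19.77 wt% Si.
17.95% − 19.77% gives a difference of -1.82 percentage points.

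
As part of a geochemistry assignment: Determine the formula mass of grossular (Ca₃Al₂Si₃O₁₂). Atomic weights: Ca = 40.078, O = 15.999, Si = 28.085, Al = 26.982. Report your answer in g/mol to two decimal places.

450.44 g/mol

M = 3·40.078 + 2·26.982 + 3·28.085 + 12·15.999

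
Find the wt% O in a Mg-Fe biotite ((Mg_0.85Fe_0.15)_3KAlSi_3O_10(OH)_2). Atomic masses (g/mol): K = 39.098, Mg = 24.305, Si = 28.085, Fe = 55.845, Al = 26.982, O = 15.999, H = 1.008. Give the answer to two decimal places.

Formula mass = 2.55*24.305 + 0.45*55.845 + 1*39.098 + 1*26.982 + 3*28.085 + 12*15.999 + 2*1.008 = 431.447 g/mol, of which 191.988 g is O.
So O makes up 191.988/431.447 = 0.4450 of the mass, i.e. 44.50%.

44.50 wt%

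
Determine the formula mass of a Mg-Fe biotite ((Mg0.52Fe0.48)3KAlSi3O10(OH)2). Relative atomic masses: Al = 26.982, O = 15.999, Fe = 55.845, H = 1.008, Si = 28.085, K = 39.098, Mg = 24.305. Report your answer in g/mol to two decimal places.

The formula mass is the sum 1.56·24.305 + 1.44·55.845 + 1·39.098 + 1·26.982 + 3·28.085 + 12·15.999 + 2·1.008.

462.67 g/mol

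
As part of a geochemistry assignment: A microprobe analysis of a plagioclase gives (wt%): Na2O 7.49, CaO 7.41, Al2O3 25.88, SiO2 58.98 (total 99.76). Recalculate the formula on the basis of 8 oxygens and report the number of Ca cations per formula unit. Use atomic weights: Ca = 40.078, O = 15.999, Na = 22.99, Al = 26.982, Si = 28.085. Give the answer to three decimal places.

7.49 wt% Na2O ÷ 61.979 g/mol = 0.12085 mol, giving 0.24170 Na and 0.12085 O.
7.41 wt% CaO ÷ 56.077 g/mol = 0.13214 mol, giving 0.13214 Ca and 0.13214 O.
25.88 wt% Al2O3 ÷ 101.961 g/mol = 0.25382 mol, giving 0.50764 Al and 0.76146 O.
58.98 wt% SiO2 ÷ 60.083 g/mol = 0.98164 mol, giving 0.98164 Si and 1.96328 O.
Oxygen sums to 2.97773; scaling by 8/2.97773 = 2.68661 puts the formula on 8 O.
Ca: 0.13214 × 2.68661 = 0.355 atoms per formula unit.

0.355 Ca apfu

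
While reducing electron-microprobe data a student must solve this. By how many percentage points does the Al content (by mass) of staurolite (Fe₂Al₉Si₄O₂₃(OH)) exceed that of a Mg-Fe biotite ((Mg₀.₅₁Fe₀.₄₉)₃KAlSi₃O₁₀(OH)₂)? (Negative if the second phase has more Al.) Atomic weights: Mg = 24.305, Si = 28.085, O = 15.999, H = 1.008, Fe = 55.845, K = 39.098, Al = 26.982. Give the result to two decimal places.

22.69 percentage points

Al in Fe₂Al₉Si₄O₂₃(OH): molar mass 851.852 g/mol; 9×26.982 = 242.838 g → 28.51 wt%.
Al in (Mg₀.₅₁Fe₀.₄₉)₃KAlSi₃O₁₀(OH)₂: molar mass 463.618 g/mol; 1×26.982 = 26.982 g → 5.82 wt%.
Difference = 28.51 − 5.82 = 22.69 percentage points.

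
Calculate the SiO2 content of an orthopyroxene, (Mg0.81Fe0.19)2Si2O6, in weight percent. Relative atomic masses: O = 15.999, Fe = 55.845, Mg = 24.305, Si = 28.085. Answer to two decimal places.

56.48 wt%

M((Mg0.81Fe0.19)2Si2O6) = 212.759 g/mol; M(SiO2) = 60.083 g/mol.
Moles SiO2 per formula unit = 2 Si ÷ 1 = 2.0000.
SiO2 fraction = (2.0000 × 60.083) / 212.759 = 120.166/212.759 = 0.5648.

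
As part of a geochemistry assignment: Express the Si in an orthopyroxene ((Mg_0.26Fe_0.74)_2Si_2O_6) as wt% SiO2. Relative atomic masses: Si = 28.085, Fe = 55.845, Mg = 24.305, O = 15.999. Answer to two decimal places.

48.56 wt%

Formula mass = 247.453 g/mol.
2 Si → 2.0000 mol SiO2 per formula unit; M(SiO2) = 60.083, so SiO2 mass = 120.166 g.
120.166/247.453 × 100 = 48.56 wt%.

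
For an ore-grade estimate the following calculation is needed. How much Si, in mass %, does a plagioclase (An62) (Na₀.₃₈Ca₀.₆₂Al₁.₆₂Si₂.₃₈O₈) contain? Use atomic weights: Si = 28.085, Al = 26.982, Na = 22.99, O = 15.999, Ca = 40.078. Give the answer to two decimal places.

24.56 mass %

Formula mass = 0.38·22.99 + 0.62·40.078 + 1.62·26.982 + 2.38·28.085 + 8·15.999 = 272.130 g/mol, of which 66.842 g is Si.
So Si makes up 66.842/272.130 = 0.2456 of the mass, i.e. 24.56%.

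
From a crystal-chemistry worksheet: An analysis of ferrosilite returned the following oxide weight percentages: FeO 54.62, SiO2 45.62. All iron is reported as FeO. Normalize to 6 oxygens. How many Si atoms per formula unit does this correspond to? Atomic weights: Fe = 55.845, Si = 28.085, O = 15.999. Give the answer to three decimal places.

FeO (M=71.844): mol = 0.76026; Fe = 0.76026, O = 0.76026.
SiO2 (M=60.083): mol = 0.75928; Si = 0.75928, O = 1.51856.
ΣO = 2.27882; factor = 6/ΣO = 2.63294.
Si apfu = 0.75928 × 2.63294 = 1.999.

1.999 Si apfu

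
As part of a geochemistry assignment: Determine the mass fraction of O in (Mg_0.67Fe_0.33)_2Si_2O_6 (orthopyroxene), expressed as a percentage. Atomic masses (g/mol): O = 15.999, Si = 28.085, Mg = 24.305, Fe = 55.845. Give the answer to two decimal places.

M((Mg_0.67Fe_0.33)_2Si_2O_6) = 221.590 g/mol.
O contributes 6 × 15.999 = 95.994 g per mole.
95.994/221.590 = 0.4332 → 43.32%.

43.32 mass %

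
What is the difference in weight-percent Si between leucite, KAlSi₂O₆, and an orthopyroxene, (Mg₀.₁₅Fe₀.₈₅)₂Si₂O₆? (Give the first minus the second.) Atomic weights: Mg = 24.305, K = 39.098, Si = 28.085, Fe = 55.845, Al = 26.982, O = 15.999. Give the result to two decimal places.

First mineral: 56.170 g Si in 218.244 g formula = 25.74 wt% Si.
Second mineral: 56.170 g Si in 254.392 g formula = 22.08 wt% Si.
25.74% − 22.08% gives a difference of 3.66 percentage points.

3.66 percentage points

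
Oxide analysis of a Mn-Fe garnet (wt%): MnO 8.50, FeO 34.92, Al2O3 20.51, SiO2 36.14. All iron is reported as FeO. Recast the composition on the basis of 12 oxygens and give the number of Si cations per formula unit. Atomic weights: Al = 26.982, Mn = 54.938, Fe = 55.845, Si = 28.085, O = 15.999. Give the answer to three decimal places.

MnO (M=70.937): mol = 0.11982; Mn = 0.11982, O = 0.11982.
FeO (M=71.844): mol = 0.48605; Fe = 0.48605, O = 0.48605.
Al2O3 (M=101.961): mol = 0.20116; Al = 0.40232, O = 0.60348.
SiO2 (M=60.083): mol = 0.60150; Si = 0.60150, O = 1.20300.
ΣO = 2.41235; factor = 12/ΣO = 4.97440.
Si apfu = 0.60150 × 4.97440 = 2.992.

2.992 Si apfu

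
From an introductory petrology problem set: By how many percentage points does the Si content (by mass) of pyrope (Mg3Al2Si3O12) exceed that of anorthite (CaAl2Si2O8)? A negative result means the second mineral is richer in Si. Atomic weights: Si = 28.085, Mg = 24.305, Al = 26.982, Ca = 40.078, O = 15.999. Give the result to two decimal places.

M(Mg3Al2Si3O12) = 403.122 g/mol, so wt% Si = 84.255/403.122 × 100 = 20.90%.
M(CaAl2Si2O8) = 278.204 g/mol, so wt% Si = 56.170/278.204 × 100 = 20.19%.
20.90 − 20.19 = 0.71 pp.

0.71 percentage points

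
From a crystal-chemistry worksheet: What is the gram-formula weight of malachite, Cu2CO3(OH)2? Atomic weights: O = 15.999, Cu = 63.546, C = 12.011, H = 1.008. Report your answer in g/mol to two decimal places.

The formula mass is the sum 2·63.546 + 1·12.011 + 5·15.999 + 2·1.008.

221.11 g/mol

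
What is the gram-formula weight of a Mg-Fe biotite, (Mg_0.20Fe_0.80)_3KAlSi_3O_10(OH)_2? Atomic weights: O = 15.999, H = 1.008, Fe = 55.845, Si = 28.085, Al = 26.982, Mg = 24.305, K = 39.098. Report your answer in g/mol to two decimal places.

The formula mass is the sum 0.60·24.305 + 2.40·55.845 + 1·39.098 + 1·26.982 + 3·28.085 + 12·15.999 + 2·1.008.

492.95 g/mol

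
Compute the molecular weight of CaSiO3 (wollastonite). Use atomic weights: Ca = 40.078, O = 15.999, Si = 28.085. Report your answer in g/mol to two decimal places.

116.16 g/mol

The formula mass is the sum 1*40.078 + 1*28.085 + 3*15.999.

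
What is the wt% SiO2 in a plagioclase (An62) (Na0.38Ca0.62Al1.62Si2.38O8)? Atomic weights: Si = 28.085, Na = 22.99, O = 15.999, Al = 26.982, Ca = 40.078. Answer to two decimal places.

M(Na0.38Ca0.62Al1.62Si2.38O8) = 272.130 g/mol; M(SiO2) = 60.083 g/mol.
Moles SiO2 per formula unit = 2.38 Si ÷ 1 = 2.3800.
SiO2 fraction = (2.3800 × 60.083) / 272.130 = 142.998/272.130 = 0.5255.

52.55 wt%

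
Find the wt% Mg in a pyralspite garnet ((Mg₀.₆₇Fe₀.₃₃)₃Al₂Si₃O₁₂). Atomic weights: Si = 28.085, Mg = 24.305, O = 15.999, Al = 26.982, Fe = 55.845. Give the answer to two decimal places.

M((Mg₀.₆₇Fe₀.₃₃)₃Al₂Si₃O₁₂) = 434.347 g/mol.
Mg contributes 2.01 × 24.305 = 48.853 g per mole.
48.853/434.347 = 0.1125 → 11.25%.

11.25 wt%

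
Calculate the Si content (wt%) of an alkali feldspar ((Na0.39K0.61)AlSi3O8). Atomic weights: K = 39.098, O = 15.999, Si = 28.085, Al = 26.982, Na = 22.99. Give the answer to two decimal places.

30.97 wt%

Molar mass of (Na0.39K0.61)AlSi3O8: 0.39×22.99 + 0.61×39.098 + 1×26.982 + 3×28.085 + 8×15.999 = 272.045 g/mol.
Mass of Si per formula unit: 3 × 28.085 = 84.255 g.
Weight fraction Si = 84.255 / 272.045 = 0.3097.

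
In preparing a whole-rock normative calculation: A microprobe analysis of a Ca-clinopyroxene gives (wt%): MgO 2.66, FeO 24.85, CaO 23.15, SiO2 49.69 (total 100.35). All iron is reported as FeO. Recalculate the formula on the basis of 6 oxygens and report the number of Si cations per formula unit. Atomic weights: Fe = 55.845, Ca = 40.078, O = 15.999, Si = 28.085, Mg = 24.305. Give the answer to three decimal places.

2.66 wt% MgO ÷ 40.304 g/mol = 0.06600 mol, giving 0.06600 Mg and 0.06600 O.
24.85 wt% FeO ÷ 71.844 g/mol = 0.34589 mol, giving 0.34589 Fe and 0.34589 O.
23.15 wt% CaO ÷ 56.077 g/mol = 0.41283 mol, giving 0.41283 Ca and 0.41283 O.
49.69 wt% SiO2 ÷ 60.083 g/mol = 0.82702 mol, giving 0.82702 Si and 1.65404 O.
Oxygen sums to 2.47876; scaling by 6/2.47876 = 2.42057 puts the formula on 6 O.
Si: 0.82702 × 2.42057 = 2.002 atoms per formula unit.

2.002 Si apfu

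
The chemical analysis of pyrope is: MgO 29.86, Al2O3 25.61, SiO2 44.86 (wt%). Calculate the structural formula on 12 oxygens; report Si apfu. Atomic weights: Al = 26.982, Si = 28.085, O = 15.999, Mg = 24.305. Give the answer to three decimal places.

2.999 Si apfu

29.86 wt% MgO ÷ 40.304 g/mol = 0.74087 mol, giving 0.74087 Mg and 0.74087 O.
25.61 wt% Al2O3 ÷ 101.961 g/mol = 0.25117 mol, giving 0.50234 Al and 0.75351 O.
44.86 wt% SiO2 ÷ 60.083 g/mol = 0.74663 mol, giving 0.74663 Si and 1.49326 O.
Oxygen sums to 2.98764; scaling by 12/2.98764 = 4.01655 puts the formula on 12 O.
Si: 0.74663 × 4.01655 = 2.999 atoms per formula unit.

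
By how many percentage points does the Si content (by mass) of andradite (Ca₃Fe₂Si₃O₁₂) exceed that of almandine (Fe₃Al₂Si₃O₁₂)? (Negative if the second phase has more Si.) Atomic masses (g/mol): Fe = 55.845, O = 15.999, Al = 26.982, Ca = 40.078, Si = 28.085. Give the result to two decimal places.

-0.35 percentage points

Si in Ca₃Fe₂Si₃O₁₂: molar mass 508.167 g/mol; 3×28.085 = 84.255 g → 16.58 wt%.
Si in Fe₃Al₂Si₃O₁₂: molar mass 497.742 g/mol; 3×28.085 = 84.255 g → 16.93 wt%.
Difference = 16.58 − 16.93 = -0.35 percentage points.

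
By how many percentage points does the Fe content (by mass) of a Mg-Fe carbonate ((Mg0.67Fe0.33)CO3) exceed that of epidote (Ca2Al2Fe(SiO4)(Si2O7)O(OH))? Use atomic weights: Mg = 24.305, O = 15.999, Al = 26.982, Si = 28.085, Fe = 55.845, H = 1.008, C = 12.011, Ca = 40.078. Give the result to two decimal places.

M((Mg0.67Fe0.33)CO3) = 94.721 g/mol, so wt% Fe = 18.429/94.721 × 100 = 19.46%.
M(Ca2Al2Fe(SiO4)(Si2O7)O(OH)) = 483.215 g/mol, so wt% Fe = 55.845/483.215 × 100 = 11.56%.
19.46 − 11.56 = 7.90 pp.

7.90 percentage points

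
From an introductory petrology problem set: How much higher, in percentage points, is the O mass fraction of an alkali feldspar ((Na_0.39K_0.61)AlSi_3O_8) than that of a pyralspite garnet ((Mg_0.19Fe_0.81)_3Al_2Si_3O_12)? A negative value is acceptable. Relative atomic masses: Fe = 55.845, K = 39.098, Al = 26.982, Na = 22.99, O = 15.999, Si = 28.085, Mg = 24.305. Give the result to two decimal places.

7.03 percentage points

M((Na_0.39K_0.61)AlSi_3O_8) = 272.045 g/mol, so wt% O = 127.992/272.045 × 100 = 47.05%.
M((Mg_0.19Fe_0.81)_3Al_2Si_3O_12) = 479.764 g/mol, so wt% O = 191.988/479.764 × 100 = 40.02%.
47.05 − 40.02 = 7.03 pp.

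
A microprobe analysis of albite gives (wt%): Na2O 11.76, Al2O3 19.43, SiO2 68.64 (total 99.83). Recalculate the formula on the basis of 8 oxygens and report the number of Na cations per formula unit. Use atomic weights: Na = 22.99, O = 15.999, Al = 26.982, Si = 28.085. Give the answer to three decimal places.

0.997 Na apfu

Na2O (M=61.979): mol = 0.18974; Na = 0.37948, O = 0.18974.
Al2O3 (M=101.961): mol = 0.19056; Al = 0.38112, O = 0.57168.
SiO2 (M=60.083): mol = 1.14242; Si = 1.14242, O = 2.28484.
ΣO = 3.04626; factor = 8/ΣO = 2.62617.
Na apfu = 0.37948 × 2.62617 = 0.997.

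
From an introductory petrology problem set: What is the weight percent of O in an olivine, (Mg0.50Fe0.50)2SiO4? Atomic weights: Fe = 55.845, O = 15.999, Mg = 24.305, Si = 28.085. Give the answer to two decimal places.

37.16 mass %

M((Mg0.50Fe0.50)2SiO4) = 172.231 g/mol.
O contributes 4 × 15.999 = 63.996 g per mole.
63.996/172.231 = 0.3716 → 37.16%.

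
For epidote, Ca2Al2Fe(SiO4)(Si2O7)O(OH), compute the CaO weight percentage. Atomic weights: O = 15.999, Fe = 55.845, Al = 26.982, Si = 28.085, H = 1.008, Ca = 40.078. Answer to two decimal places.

Molar mass of Ca2Al2Fe(SiO4)(Si2O7)O(OH) = 2*40.078 + 2*26.982 + 1*55.845 + 3*28.085 + 13*15.999 + 1*1.008 = 483.215 g/mol.
Each formula unit contains 2 Ca, equivalent to 2/1 = 2.0000 mol CaO.
M(CaO) = 1×40.078 + 1×15.999 = 56.077 g/mol.
Mass of CaO per formula unit = 2.0000 × 56.077 = 112.154 g.
CaO wt% = 112.154 / 483.215 × 100 = 23.21%.

23.21 wt%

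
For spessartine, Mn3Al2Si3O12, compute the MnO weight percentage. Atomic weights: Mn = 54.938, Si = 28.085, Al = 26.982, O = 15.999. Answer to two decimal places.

Molar mass of Mn3Al2Si3O12 = 3·54.938 + 2·26.982 + 3·28.085 + 12·15.999 = 495.021 g/mol.
Each formula unit contains 3 Mn, equivalent to 3/1 = 3.0000 mol MnO.
M(MnO) = 1×54.938 + 1×15.999 = 70.937 g/mol.
Mass of MnO per formula unit = 3.0000 × 70.937 = 212.811 g.
MnO wt% = 212.811 / 495.021 × 100 = 42.99%.

42.99 wt%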